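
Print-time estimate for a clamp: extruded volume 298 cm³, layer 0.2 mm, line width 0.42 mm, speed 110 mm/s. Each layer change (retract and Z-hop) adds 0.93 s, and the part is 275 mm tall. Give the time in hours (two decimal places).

9.31 hours

Extrusion cross-section = 0.2 × 0.42 = 0.084 mm².
Path length: 298000 mm³ / 0.084 mm² → 3547619 mm.
Extrusion time = 3547619 / 110, so 32251.1 s.
Layer count = ceil(275 / 0.2) = 1375.
Z-hop total = 1375 × 0.93, so 1278.75 s.
Altogether 32251.1 + 1278.75 = 33529.85 s, i.e. 9.31 hours.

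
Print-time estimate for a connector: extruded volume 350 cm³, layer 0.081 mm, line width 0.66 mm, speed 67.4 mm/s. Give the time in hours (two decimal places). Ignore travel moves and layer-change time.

Bead cross-section = 0.081 × 0.66 = 0.05346 mm².
Path length: 350000 mm³ / 0.05346 mm² → 6546951 mm.
Extrusion time = 6546951 / 67.4, so 97135.8 s.
In the requested units: 97135.8 s = 26.98 hours.

26.98 hours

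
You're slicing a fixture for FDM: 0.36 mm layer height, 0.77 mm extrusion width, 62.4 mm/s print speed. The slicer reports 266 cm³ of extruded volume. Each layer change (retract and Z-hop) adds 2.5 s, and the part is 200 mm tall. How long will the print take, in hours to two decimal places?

4.66 hours

Line area: 0.36 × 0.77 → 0.2772 mm².
Path length: 266000 mm³ / 0.2772 mm² → 959596 mm.
Print-move time: 959596 / 62.4 → 15378.1 s.
Layer count = ceil(200 / 0.36) = 556.
Z-hop total = 556 × 2.5, so 1390 s.
Total = 15378.1 + 1390 = 16768.1 s = 4.66 hours.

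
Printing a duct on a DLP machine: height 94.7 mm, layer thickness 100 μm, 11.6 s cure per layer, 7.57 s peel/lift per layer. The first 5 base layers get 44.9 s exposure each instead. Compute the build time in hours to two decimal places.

5.09 hours

Layers = ⌈94.7/0.1⌉ = 947.
Burn-in layers: 5 × (44.9 + 7.57) → 262.35 s.
Remaining layers: 942 × (11.6 + 7.57) → 18058.14 s.
Sum: 262.35 + 18058.14 = 18320.49 s → 5.09 hours.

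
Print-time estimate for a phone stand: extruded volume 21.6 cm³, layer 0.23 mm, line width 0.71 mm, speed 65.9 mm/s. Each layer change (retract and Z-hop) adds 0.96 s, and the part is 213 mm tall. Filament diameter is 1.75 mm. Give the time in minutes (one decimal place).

48.3 minutes

Line area = 0.23 × 0.71 = 0.1633 mm².
Path length: 21600 mm³ / 0.1633 mm² → 132271.9 mm.
Time extruding = 132271.9 / 65.9 = 2007.2 s.
Layer count = ceil(213 / 0.23) = 927.
Layer-change overhead: 927 × 0.96 → 889.92 s.
Total = 2007.2 + 889.92 = 2897.12 s = 48.3 minutes.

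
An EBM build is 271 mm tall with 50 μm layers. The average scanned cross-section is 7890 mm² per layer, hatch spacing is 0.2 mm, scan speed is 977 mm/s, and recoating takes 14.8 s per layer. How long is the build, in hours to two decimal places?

83.07 hours

Number of layers: 271 / 0.05 → 5420 (rounded up).
Per-layer scan distance = 7890 / 0.2, so 39450 mm.
Per-layer scan time: 39450 / 977 → 40.3787 s.
Layer cycle = 40.3787 + 14.8, so 55.1787 s.
Build time = 5420 × 55.1787 = 299068.554 s = 83.07 hours.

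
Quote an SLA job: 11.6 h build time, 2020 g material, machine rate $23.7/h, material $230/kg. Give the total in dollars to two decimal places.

$739.52

Time charge = 23.7 × 11.6, so $274.92.
Material charge = 230 × 2020/1000, so $464.60.
Job cost: 274.92 + 464.60 = $739.52.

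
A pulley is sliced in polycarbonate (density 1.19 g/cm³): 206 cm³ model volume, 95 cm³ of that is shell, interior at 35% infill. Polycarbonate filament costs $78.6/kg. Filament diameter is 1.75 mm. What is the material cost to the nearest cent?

$12.52

Infill region = 206 − 95, so 111 cm³.
Infill volume = 0.35 × 111 = 38.85 cm³.
Total printed volume = 95 + 38.85 = 133.85 cm³.
Mass = 133.85 × 1.19, so 159.2815 g.
Cost = 159.2815 g / 1000 × $78.6/kg = $12.52.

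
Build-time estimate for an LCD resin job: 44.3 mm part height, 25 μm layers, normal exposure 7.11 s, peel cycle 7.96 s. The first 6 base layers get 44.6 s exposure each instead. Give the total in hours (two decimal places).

7.48 hours

Number of layers: 44.3 / 0.025 → 1772 (rounded up).
Base layers = 6 × (44.6 + 7.96) = 315.36 s.
Regular layers = 1766 × (7.11 + 7.96) = 26613.62 s.
Sum: 315.36 + 26613.62 = 26928.98 s → 7.48 hours.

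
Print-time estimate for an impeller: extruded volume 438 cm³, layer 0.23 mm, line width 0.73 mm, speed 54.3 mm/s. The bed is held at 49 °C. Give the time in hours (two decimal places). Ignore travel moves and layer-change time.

13.35 hours

Line area = 0.23 × 0.73 = 0.1679 mm².
Total extruded path = 438000/0.1679 = 2608695.7 mm.
Extrusion time = 2608695.7 / 54.3, so 48042.3 s.
In the requested units: 48042.3 s = 13.35 hours.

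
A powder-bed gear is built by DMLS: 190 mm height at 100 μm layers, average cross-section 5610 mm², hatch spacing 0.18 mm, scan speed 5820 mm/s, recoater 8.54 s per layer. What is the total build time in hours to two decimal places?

Number of layers: 190 / 0.1 → 1900 (rounded up).
Per-layer scan distance = 5610 / 0.18, so 31166.7 mm.
Scan time per layer: 31166.7 / 5820 → 5.3551 s.
Layer cycle = 5.3551 + 8.54, so 13.8951 s.
Build time = 1900 × 13.8951 = 26400.69 s = 7.33 hours.

7.33 hours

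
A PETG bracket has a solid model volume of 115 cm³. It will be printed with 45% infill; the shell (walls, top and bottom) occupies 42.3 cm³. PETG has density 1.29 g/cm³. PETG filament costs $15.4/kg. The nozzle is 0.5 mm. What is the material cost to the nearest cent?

$1.49

Infill region = 115 − 42.3, so 72.7 cm³.
Infill deposited = 0.45 × 72.7, so 32.715 cm³.
Total printed volume: 42.3 + 32.715 → 75.015 cm³.
Mass = 75.015 × 1.29, so 96.76935 g.
Cost = 96.76935 g / 1000 × $15.4/kg = $1.49.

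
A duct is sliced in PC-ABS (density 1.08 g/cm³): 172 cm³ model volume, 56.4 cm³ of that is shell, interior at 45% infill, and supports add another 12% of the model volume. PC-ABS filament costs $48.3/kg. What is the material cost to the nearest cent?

Infill region = 172 − 56.4 = 115.6 cm³.
Infill deposited: 0.45 × 115.6 → 52.02 cm³.
Support: 0.12 × 172 → 20.64 cm³.
Total extruded = 56.4 + 52.02 + 20.64 = 129.06 cm³.
Mass = 129.06 × 1.08, so 139.3848 g.
At $48.3/kg: 139.3848/1000 × 48.3 = $6.73.

$6.73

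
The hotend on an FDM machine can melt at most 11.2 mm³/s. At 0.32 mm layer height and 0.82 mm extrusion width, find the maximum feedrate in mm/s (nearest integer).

43 mm/s

Bead cross-section: 0.32 × 0.82 → 0.2624 mm².
Max speed = 11.2 / 0.2624 = 42.68 ≈ 43 mm/s.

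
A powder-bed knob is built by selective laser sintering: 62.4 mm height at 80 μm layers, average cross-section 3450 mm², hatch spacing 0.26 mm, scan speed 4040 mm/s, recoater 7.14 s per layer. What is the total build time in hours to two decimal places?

2.26 hours

Layer count = ceil(62.4 / 0.08) = 780.
Per-layer scan distance: 3450 / 0.26 → 13269.2 mm.
Scan time per layer = 13269.2 / 4040, so 3.2845 s.
Layer cycle = 3.2845 + 7.14, so 10.4245 s.
Build time = 780 × 10.4245 = 8131.11 s = 2.26 hours.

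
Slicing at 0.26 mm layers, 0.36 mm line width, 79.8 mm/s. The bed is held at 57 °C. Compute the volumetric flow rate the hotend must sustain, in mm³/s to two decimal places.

7.47

Bead cross-section = 0.26 × 0.36 = 0.0936 mm².
Volumetric flow = 79.8 × 0.0936 = 7.47 mm³/s.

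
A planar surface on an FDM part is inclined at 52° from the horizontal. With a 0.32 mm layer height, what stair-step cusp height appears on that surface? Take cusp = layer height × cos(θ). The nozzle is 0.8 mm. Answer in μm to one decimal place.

197.0 μm

cos(52°) = 0.6157, so cusp = 0.32 × 0.6157 = 0.197024 mm → 197.0 μm.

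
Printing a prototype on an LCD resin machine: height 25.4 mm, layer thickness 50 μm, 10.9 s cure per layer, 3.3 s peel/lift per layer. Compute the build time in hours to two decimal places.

2.00 hours

Layers = ⌈25.4/0.05⌉ = 508.
Cycle time = 10.9 + 3.3 = 14.2 s.
Total = 508 × 14.2 = 7213.6 s = 2.00 hours.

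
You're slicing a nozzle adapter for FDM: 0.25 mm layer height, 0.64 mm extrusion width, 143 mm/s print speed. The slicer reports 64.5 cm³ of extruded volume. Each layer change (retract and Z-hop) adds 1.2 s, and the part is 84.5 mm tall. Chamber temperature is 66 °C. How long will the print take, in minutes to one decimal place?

53.7 minutes

Line area: 0.25 × 0.64 → 0.16 mm².
Total extruded path = 64500/0.16 = 403125 mm.
Time extruding = 403125 / 143, so 2819.1 s.
Layers = ⌈84.5/0.25⌉ = 338.
Non-print overhead: 338 × 1.2 → 405.6 s.
Altogether 2819.1 + 405.6 = 3224.7 s, i.e. 53.7 minutes.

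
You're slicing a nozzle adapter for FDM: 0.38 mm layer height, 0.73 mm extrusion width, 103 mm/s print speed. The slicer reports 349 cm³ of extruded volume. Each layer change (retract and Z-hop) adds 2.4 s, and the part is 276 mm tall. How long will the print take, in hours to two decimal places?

Line area = 0.38 × 0.73 = 0.2774 mm².
Path length: 349000 mm³ / 0.2774 mm² → 1258111 mm.
Print-move time = 1258111 / 103 = 12214.7 s.
Number of layers: 276 / 0.38 → 727 (rounded up).
Layer-change overhead: 727 × 2.4 → 1744.8 s.
Total = 12214.7 + 1744.8 = 13959.5 s = 3.88 hours.

3.88 hours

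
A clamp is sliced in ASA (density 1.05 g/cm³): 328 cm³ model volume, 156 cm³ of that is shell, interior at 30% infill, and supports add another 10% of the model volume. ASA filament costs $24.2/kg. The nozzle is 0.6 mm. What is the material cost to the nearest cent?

$6.11

Infill region = 328 − 156, so 172 cm³.
Infill volume: 0.30 × 172 → 51.6 cm³.
Support = 0.10 × 328 = 32.8 cm³.
Total extruded = 156 + 51.6 + 32.8 = 240.4 cm³.
Mass: 240.4 × 1.05 → 252.42 g.
At $24.2/kg: 252.42/1000 × 24.2 = $6.11.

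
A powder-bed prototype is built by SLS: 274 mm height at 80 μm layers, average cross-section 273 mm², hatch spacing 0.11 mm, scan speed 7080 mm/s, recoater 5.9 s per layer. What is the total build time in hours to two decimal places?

Layers = ⌈274/0.08⌉ = 3425.
Per-layer scan distance: 273 / 0.11 → 2481.8 mm.
Laser time per layer: 2481.8 / 7080 → 0.3505 s.
Time per layer = 0.3505 + 5.9 = 6.2505 s.
Total: 3425 × 6.2505 s = 21407.9625 s → 5.95 hours.

5.95 hours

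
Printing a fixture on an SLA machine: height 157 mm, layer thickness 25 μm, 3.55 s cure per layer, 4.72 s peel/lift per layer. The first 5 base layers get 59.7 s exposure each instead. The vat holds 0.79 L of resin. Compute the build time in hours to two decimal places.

Layer count = ceil(157 / 0.025) = 6280.
Bottom layers = 5 × (59.7 + 4.72), so 322.1 s.
Regular layers = 6275 × (3.55 + 4.72), so 51894.25 s.
Total = 322.1 + 51894.25 = 52216.35 s = 14.50 hours.

14.50 hours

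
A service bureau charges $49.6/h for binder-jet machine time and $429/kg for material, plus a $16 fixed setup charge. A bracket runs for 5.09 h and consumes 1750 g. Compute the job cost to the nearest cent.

Machine cost = 49.6 × 5.09, so $252.464.
Feedstock cost: 429 × 1750/1000 → $750.75.
Total = 252.464 + 750.75 + 16 = 1019.214 ≈ $1019.21.

$1019.21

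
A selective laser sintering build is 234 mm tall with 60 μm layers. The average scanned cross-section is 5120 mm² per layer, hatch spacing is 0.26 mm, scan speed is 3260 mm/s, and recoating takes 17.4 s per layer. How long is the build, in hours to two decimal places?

25.39 hours

Layers = ⌈234/0.06⌉ = 3900.
Scan path per layer = 5120 / 0.26, so 19692.3 mm.
Laser time per layer: 19692.3 / 3260 → 6.0406 s.
Per-layer time: 6.0406 + 17.4 → 23.4406 s.
Total: 3900 × 23.4406 s = 91418.34 s → 25.39 hours.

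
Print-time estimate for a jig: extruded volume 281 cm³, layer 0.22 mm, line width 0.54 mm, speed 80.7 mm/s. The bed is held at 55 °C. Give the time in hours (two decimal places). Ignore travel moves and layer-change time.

Line area = 0.22 × 0.54, so 0.1188 mm².
Toolpath length = 281 cm³ / 0.1188 mm² = 281000 / 0.1188 = 2365319.9 mm.
Print-move time = 2365319.9 / 80.7, so 29310 s.
Converting: 29310 s = 8.14 hours.

8.14 hours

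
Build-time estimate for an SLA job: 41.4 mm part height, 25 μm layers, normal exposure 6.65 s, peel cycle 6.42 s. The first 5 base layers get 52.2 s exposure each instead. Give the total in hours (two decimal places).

6.08 hours

Layer count = ceil(41.4 / 0.025) = 1656.
Base layers = 5 × (52.2 + 6.42) = 293.1 s.
Remaining layers = 1651 × (6.65 + 6.42), so 21578.57 s.
Sum: 293.1 + 21578.57 = 21871.67 s → 6.08 hours.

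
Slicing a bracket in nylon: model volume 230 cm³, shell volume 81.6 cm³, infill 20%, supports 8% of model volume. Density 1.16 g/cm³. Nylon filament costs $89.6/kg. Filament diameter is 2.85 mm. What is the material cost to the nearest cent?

$13.48

Infill region = 230 − 81.6 = 148.4 cm³.
Infill volume: 0.20 × 148.4 → 29.68 cm³.
Support = 0.08 × 230 = 18.4 cm³.
Deposited volume = 81.6 + 29.68 + 18.4, so 129.68 cm³.
Mass = 129.68 × 1.16 = 150.4288 g.
At $89.6/kg: 150.4288/1000 × 89.6 = $13.48.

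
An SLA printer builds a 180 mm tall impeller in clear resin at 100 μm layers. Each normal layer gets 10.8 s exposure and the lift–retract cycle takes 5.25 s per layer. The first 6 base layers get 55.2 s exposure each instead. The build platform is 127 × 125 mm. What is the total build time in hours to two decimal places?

8.10 hours

Layer count = ceil(180 / 0.1) = 1800.
Bottom layers = 6 × (55.2 + 5.25), so 362.7 s.
Regular layers: 1794 × (10.8 + 5.25) → 28793.7 s.
Sum: 362.7 + 28793.7 = 29156.4 s → 8.10 hours.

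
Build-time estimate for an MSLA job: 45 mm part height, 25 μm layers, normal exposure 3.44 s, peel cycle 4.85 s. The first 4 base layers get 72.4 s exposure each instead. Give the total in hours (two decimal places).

4.22 hours

Layer count = ceil(45 / 0.025) = 1800.
Bottom layers: 4 × (72.4 + 4.85) → 309 s.
Regular layers = 1796 × (3.44 + 4.85), so 14888.84 s.
Total = 309 + 14888.84 = 15197.84 s = 4.22 hours.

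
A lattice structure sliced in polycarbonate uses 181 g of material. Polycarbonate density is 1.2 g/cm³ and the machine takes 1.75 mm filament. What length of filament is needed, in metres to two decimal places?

Extruded volume: 181/1.2 = 150.8333 cm³ (150833.3 mm³).
Filament cross-section = π × (1.75/2)² = 2.4053 mm².
Length = 150833.3 / 2.4053 = 62708.73 mm = 62.71 m.

62.71 m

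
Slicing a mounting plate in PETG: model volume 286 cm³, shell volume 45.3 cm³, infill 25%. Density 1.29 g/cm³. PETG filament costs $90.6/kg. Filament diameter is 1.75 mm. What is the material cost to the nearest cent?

$12.33

Infill region: 286 − 45.3 → 240.7 cm³.
Deposited infill = 0.25 × 240.7 = 60.175 cm³.
Total printed volume: 45.3 + 60.175 → 105.475 cm³.
Mass = 105.475 × 1.29 = 136.06275 g.
Cost = 136.06275 g / 1000 × $90.6/kg = $12.33.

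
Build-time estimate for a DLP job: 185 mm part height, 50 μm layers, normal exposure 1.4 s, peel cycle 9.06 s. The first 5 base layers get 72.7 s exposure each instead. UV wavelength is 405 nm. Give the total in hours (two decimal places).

Number of layers: 185 / 0.05 → 3700 (rounded up).
Burn-in layers = 5 × (72.7 + 9.06), so 408.8 s.
Regular layers = 3695 × (1.4 + 9.06) = 38649.7 s.
Total = 408.8 + 38649.7 = 39058.5 s = 10.85 hours.

10.85 hours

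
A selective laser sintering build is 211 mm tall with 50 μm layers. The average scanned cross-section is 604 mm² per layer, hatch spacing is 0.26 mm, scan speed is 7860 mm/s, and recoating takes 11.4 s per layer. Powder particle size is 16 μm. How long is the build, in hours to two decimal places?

13.71 hours

Layers = ⌈211/0.05⌉ = 4220.
Hatch length per layer = 604 / 0.26, so 2323.1 mm.
Laser time per layer = 2323.1 / 7860 = 0.2956 s.
Per-layer time: 0.2956 + 11.4 → 11.6956 s.
Total: 4220 × 11.6956 s = 49355.432 s → 13.71 hours.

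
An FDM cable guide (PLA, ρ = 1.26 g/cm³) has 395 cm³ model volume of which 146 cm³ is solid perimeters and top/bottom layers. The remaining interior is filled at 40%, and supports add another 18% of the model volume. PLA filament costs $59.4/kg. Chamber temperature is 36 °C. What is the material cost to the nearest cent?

$23.70

Interior volume: 395 − 146 → 249 cm³.
Infill deposited = 0.40 × 249 = 99.6 cm³.
Support: 0.18 × 395 → 71.1 cm³.
Deposited volume = 146 + 99.6 + 71.1, so 316.7 cm³.
Mass = 316.7 × 1.26 = 399.042 g.
At $59.4/kg: 399.042/1000 × 59.4 = $23.70.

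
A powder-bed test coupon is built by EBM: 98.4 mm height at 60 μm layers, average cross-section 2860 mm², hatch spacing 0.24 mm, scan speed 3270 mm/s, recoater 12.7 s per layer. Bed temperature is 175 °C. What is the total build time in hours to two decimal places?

Layers = ⌈98.4/0.06⌉ = 1640.
Per-layer scan distance: 2860 / 0.24 → 11916.7 mm.
Scan time per layer = 11916.7 / 3270 = 3.6443 s.
Per-layer time = 3.6443 + 12.7, so 16.3443 s.
1640 layers × 16.3443 s/layer = 26804.652 s, i.e. 7.45 hours.

7.45 hours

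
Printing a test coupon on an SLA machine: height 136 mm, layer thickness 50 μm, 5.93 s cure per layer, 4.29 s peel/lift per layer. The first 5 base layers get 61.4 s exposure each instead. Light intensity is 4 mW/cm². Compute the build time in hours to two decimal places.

Layers = ⌈136/0.05⌉ = 2720.
Burn-in layers = 5 × (61.4 + 4.29), so 328.45 s.
Remaining layers: 2715 × (5.93 + 4.29) → 27747.3 s.
Total = 328.45 + 27747.3 = 28075.75 s = 7.80 hours.

7.80 hours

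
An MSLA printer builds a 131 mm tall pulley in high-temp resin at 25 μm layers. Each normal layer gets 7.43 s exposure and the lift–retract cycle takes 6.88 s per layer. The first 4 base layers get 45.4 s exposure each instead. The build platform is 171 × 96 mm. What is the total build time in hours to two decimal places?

Layers = ⌈131/0.025⌉ = 5240.
Bottom layers = 4 × (45.4 + 6.88), so 209.12 s.
Remaining layers = 5236 × (7.43 + 6.88) = 74927.16 s.
Sum: 209.12 + 74927.16 = 75136.28 s → 20.87 hours.

20.87 hours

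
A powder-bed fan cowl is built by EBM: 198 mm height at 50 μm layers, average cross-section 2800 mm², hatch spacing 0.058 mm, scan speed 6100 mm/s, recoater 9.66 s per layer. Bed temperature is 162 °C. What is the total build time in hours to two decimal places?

19.33 hours

Layer count = ceil(198 / 0.05) = 3960.
Hatch length per layer = 2800 / 0.058, so 48275.9 mm.
Beam time per layer = 48275.9 / 6100 = 7.9141 s.
Layer cycle = 7.9141 + 9.66 = 17.5741 s.
3960 layers × 17.5741 s/layer = 69593.436 s, i.e. 19.33 hours.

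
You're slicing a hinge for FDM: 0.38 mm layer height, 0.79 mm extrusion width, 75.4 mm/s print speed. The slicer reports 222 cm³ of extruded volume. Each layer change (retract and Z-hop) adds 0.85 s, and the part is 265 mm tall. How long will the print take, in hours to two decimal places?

Bead cross-section = 0.38 × 0.79 = 0.3002 mm².
Path length: 222000 mm³ / 0.3002 mm² → 739507 mm.
Extrusion time = 739507 / 75.4, so 9807.8 s.
Number of layers: 265 / 0.38 → 698 (rounded up).
Non-print overhead = 698 × 0.85 = 593.3 s.
Total = 9807.8 + 593.3 = 10401.1 s = 2.89 hours.

2.89 hours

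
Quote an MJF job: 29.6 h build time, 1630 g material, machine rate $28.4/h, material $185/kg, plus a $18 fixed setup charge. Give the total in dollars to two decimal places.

Machine cost = 28.4 × 29.6, so $840.64.
Feedstock cost = 185 × 1630/1000, so $301.55.
Total = 840.64 + 301.55 + 18 = $1160.19.

$1160.19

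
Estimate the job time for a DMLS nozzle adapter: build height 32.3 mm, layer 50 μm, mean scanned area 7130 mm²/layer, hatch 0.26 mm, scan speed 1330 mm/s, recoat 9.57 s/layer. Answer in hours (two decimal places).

Layers = ⌈32.3/0.05⌉ = 646.
Hatch length per layer = 7130 / 0.26, so 27423.1 mm.
Scan time per layer = 27423.1 / 1330 = 20.6189 s.
Per-layer time = 20.6189 + 9.57, so 30.1889 s.
Build time = 646 × 30.1889 = 19502.0294 s = 5.42 hours.

5.42 hours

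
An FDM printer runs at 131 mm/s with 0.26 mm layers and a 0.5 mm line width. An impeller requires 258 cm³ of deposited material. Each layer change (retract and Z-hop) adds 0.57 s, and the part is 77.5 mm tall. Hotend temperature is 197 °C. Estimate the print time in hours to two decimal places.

Bead cross-section: 0.26 × 0.5 → 0.13 mm².
Path length: 258000 mm³ / 0.13 mm² → 1984615.4 mm.
Time extruding: 1984615.4 / 131 → 15149.7 s.
Layers = ⌈77.5/0.26⌉ = 299.
Z-hop total = 299 × 0.57, so 170.43 s.
Altogether 15149.7 + 170.43 = 15320.13 s, i.e. 4.26 hours.

4.26 hours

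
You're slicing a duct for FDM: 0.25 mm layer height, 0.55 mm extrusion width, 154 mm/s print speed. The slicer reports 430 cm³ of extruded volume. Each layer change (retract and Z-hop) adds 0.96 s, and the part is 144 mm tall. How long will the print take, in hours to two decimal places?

5.79 hours

Bead cross-section = 0.25 × 0.55 = 0.1375 mm².
Toolpath length = 430 cm³ / 0.1375 mm² = 430000 / 0.1375 = 3127272.7 mm.
Extrusion time = 3127272.7 / 154 = 20307 s.
Number of layers: 144 / 0.25 → 576 (rounded up).
Non-print overhead = 576 × 0.96, so 552.96 s.
Total = 20307 + 552.96 = 20859.96 s = 5.79 hours.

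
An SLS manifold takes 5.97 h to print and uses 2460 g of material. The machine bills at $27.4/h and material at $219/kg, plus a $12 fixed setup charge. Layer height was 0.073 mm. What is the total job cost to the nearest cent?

Machine-time cost = 27.4 × 5.97 = $163.578.
Material cost = 219 × 2460/1000 = $538.74.
Total = 163.578 + 538.74 + 12 = 714.318 ≈ $714.32.

$714.32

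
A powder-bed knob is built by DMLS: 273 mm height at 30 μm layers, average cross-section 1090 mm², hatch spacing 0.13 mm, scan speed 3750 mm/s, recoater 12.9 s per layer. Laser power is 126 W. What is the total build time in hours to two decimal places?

Number of layers: 273 / 0.03 → 9100 (rounded up).
Hatch length per layer: 1090 / 0.13 → 8384.6 mm.
Scan time per layer = 8384.6 / 3750 = 2.2359 s.
Time per layer = 2.2359 + 12.9, so 15.1359 s.
9100 layers × 15.1359 s/layer = 137736.69 s, i.e. 38.26 hours.

38.26 hours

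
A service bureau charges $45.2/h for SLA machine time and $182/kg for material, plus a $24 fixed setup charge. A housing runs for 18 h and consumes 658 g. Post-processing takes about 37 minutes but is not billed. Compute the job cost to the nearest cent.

$957.36

Time charge = 45.2 × 18, so $813.60.
Material cost: 182 × 658/1000 → $119.756.
Adding setup: 813.60 + 119.756 + 24 → 957.356 ≈ $957.36.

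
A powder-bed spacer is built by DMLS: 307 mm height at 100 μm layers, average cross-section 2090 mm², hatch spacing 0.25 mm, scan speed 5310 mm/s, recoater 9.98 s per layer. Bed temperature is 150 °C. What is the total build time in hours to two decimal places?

9.85 hours

Layer count = ceil(307 / 0.1) = 3070.
Per-layer scan distance = 2090 / 0.25 = 8360 mm.
Laser time per layer: 8360 / 5310 → 1.5744 s.
Per-layer time = 1.5744 + 9.98, so 11.5544 s.
3070 layers × 11.5544 s/layer = 35472.008 s, i.e. 9.85 hours.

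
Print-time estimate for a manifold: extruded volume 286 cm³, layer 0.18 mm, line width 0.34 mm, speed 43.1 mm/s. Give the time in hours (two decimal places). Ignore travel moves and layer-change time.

Extrusion cross-section = 0.18 × 0.34 = 0.0612 mm².
Toolpath length = 286 cm³ / 0.0612 mm² = 286000 / 0.0612 = 4673202.6 mm.
Print-move time = 4673202.6 / 43.1 = 108427 s.
In the requested units: 108427 s = 30.12 hours.

30.12 hours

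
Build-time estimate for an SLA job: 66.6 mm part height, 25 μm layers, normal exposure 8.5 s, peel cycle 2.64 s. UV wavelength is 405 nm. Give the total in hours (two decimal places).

8.24 hours

Layers = ⌈66.6/0.025⌉ = 2664.
Per-layer time = 8.5 + 2.64 = 11.14 s.
Total = 2664 × 11.14 = 29676.96 s = 8.24 hours.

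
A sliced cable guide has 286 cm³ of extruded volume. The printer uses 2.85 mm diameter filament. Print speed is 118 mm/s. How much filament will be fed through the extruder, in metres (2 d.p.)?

44.83 m

Filament cross-section = π × (2.85/2)² = 6.3794 mm².
L = 286000 mm³ / 6.3794 mm² = 44831.8 mm, i.e. 44.83 m.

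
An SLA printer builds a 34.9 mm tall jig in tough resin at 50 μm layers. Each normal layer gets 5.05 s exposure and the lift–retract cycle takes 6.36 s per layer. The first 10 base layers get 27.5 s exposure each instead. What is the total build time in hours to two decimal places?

Layers = ⌈34.9/0.05⌉ = 698.
Burn-in layers: 10 × (27.5 + 6.36) → 338.6 s.
Normal layers: 688 × (5.05 + 6.36) → 7850.08 s.
Sum: 338.6 + 7850.08 = 8188.68 s → 2.27 hours.

2.27 hours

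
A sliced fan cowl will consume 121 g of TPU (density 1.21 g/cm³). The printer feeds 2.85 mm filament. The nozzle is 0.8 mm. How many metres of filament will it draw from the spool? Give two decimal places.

15.68 m

Extruded volume: 121/1.21 = 100 cm³ (100000 mm³).
A = π r² = π × 1.425² = 6.3794 mm².
Length = 100000 / 6.3794 = 15675.46 mm = 15.68 m.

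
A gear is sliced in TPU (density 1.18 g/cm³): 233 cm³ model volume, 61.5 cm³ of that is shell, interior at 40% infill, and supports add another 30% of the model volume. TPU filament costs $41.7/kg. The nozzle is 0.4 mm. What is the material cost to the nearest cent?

$9.84

Infill region: 233 − 61.5 → 171.5 cm³.
Deposited infill = 0.40 × 171.5 = 68.6 cm³.
Support = 0.30 × 233, so 69.9 cm³.
Deposited volume = 61.5 + 68.6 + 69.9, so 200 cm³.
Mass = 200 × 1.18 = 236 g.
Cost = 236 g / 1000 × $41.7/kg = $9.84.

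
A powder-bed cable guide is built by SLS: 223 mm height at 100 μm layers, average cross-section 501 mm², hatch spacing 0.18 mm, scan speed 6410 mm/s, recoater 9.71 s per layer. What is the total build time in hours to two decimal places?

Number of layers: 223 / 0.1 → 2230 (rounded up).
Per-layer scan distance = 501 / 0.18 = 2783.3 mm.
Per-layer scan time = 2783.3 / 6410 = 0.4342 s.
Per-layer time: 0.4342 + 9.71 → 10.1442 s.
Build time = 2230 × 10.1442 = 22621.566 s = 6.28 hours.

6.28 hours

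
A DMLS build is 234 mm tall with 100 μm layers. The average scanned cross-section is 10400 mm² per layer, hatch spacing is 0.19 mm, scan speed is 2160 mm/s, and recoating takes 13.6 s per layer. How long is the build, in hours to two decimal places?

Layers = ⌈234/0.1⌉ = 2340.
Scan path per layer = 10400 / 0.19, so 54736.8 mm.
Laser time per layer: 54736.8 / 2160 → 25.3411 s.
Layer cycle = 25.3411 + 13.6, so 38.9411 s.
Total: 2340 × 38.9411 s = 91122.174 s → 25.31 hours.

25.31 hours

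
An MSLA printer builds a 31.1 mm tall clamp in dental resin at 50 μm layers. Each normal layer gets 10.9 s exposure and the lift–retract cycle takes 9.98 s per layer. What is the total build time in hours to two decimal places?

3.61 hours

Layers = ⌈31.1/0.05⌉ = 622.
Per-layer time = 10.9 + 9.98, so 20.88 s.
Total = 622 × 20.88 = 12987.36 s = 3.61 hours.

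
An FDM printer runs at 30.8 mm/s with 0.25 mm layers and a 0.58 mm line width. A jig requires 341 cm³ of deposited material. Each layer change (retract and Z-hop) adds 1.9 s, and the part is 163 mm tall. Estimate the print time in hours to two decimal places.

21.55 hours

Line area = 0.25 × 0.58, so 0.145 mm².
Toolpath length = 341 cm³ / 0.145 mm² = 341000 / 0.145 = 2351724.1 mm.
Time extruding = 2351724.1 / 30.8 = 76354.7 s.
Layer count = ceil(163 / 0.25) = 652.
Z-hop total: 652 × 1.9 → 1238.8 s.
Total = 76354.7 + 1238.8 = 77593.5 s = 21.55 hours.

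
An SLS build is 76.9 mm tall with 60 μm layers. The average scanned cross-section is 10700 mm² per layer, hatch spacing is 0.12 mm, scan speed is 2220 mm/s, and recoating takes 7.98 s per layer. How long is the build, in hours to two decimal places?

17.15 hours

Number of layers: 76.9 / 0.06 → 1282 (rounded up).
Per-layer scan distance = 10700 / 0.12 = 89166.7 mm.
Laser time per layer = 89166.7 / 2220 = 40.1652 s.
Time per layer: 40.1652 + 7.98 → 48.1452 s.
Total: 1282 × 48.1452 s = 61722.1464 s → 17.15 hours.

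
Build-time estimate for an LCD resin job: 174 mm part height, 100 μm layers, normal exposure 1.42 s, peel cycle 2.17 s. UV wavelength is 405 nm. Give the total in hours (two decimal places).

Layer count = ceil(174 / 0.1) = 1740.
Per-layer time = 1.42 + 2.17 = 3.59 s.
Build time: 1740 × 3.59 s = 6246.6 s, i.e. 1.74 hours.

1.74 hours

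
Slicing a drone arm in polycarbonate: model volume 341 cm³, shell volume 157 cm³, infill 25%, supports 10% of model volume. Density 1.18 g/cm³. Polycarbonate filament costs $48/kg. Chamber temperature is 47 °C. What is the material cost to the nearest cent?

Volume inside the shell = 341 − 157, so 184 cm³.
Infill deposited = 0.25 × 184 = 46 cm³.
Support: 0.10 × 341 → 34.1 cm³.
Total extruded = 157 + 46 + 34.1, so 237.1 cm³.
Mass: 237.1 × 1.18 → 279.778 g.
Cost = 279.778 g / 1000 × $48/kg = $13.43.

$13.43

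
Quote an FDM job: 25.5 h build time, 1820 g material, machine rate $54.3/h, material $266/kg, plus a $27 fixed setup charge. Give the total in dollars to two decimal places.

$1895.77

Machine cost = 54.3 × 25.5 = $1384.65.
Material charge = 266 × 1820/1000 = $484.12.
Adding setup: 1384.65 + 484.12 + 27 → $1895.77.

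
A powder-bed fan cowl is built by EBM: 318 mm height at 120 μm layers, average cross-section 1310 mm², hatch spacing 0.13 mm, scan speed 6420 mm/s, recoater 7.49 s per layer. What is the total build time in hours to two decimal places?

6.67 hours

Layer count = ceil(318 / 0.12) = 2650.
Per-layer scan distance = 1310 / 0.13, so 10076.9 mm.
Scan time per layer = 10076.9 / 6420 = 1.5696 s.
Time per layer: 1.5696 + 7.49 → 9.0596 s.
2650 layers × 9.0596 s/layer = 24007.94 s, i.e. 6.67 hours.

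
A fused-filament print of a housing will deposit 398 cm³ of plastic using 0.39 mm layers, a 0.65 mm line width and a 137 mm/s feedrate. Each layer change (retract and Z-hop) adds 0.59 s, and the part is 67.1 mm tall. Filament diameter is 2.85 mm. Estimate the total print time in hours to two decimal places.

3.21 hours

Extrusion cross-section = 0.39 × 0.65 = 0.2535 mm².
Total extruded path = 398000/0.2535 = 1570019.7 mm.
Extrusion time = 1570019.7 / 137, so 11460 s.
Layer count = ceil(67.1 / 0.39) = 173.
Layer-change overhead = 173 × 0.59 = 102.07 s.
Total = 11460 + 102.07 = 11562.07 s = 3.21 hours.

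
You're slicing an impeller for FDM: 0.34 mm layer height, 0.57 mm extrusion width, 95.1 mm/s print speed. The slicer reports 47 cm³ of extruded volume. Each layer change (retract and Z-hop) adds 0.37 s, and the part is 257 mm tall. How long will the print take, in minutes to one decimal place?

47.2 minutes

Line area: 0.34 × 0.57 → 0.1938 mm².
Toolpath length = 47 cm³ / 0.1938 mm² = 47000 / 0.1938 = 242518.1 mm.
Extrusion time: 242518.1 / 95.1 → 2550.1 s.
Layer count = ceil(257 / 0.34) = 756.
Z-hop total = 756 × 0.37 = 279.72 s.
Total = 2550.1 + 279.72 = 2829.82 s = 47.2 minutes.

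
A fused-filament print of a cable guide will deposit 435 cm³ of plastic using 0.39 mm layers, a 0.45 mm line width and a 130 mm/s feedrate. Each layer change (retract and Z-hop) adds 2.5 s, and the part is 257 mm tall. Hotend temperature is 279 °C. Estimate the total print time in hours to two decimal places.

5.75 hours

Line area = 0.39 × 0.45, so 0.1755 mm².
Total extruded path = 435000/0.1755 = 2478632.5 mm.
Time extruding: 2478632.5 / 130 → 19066.4 s.
Layers = ⌈257/0.39⌉ = 659.
Layer-change overhead: 659 × 2.5 → 1647.5 s.
Total = 19066.4 + 1647.5 = 20713.9 s = 5.75 hours.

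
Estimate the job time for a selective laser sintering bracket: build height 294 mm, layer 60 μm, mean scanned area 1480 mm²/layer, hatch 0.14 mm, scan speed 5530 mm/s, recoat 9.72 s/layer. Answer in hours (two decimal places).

Layers = ⌈294/0.06⌉ = 4900.
Scan path per layer: 1480 / 0.14 → 10571.4 mm.
Per-layer scan time = 10571.4 / 5530 = 1.9116 s.
Time per layer = 1.9116 + 9.72 = 11.6316 s.
Build time = 4900 × 11.6316 = 56994.84 s = 15.83 hours.

15.83 hours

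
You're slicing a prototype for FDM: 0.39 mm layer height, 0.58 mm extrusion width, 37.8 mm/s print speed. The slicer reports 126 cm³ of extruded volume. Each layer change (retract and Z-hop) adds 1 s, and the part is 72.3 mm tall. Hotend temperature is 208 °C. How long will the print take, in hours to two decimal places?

4.15 hours

Extrusion cross-section: 0.39 × 0.58 → 0.2262 mm².
Path length: 126000 mm³ / 0.2262 mm² → 557029.2 mm.
Extrusion time: 557029.2 / 37.8 → 14736.2 s.
Layers = ⌈72.3/0.39⌉ = 186.
Z-hop total = 186 × 1 = 186 s.
Total = 14736.2 + 186 = 14922.2 s = 4.15 hours.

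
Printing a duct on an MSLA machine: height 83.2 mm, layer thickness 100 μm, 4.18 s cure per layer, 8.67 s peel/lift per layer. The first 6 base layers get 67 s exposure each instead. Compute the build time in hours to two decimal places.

3.07 hours

Number of layers: 83.2 / 0.1 → 832 (rounded up).
Bottom layers = 6 × (67 + 8.67), so 454.02 s.
Remaining layers: 826 × (4.18 + 8.67) → 10614.1 s.
Total = 454.02 + 10614.1 = 11068.12 s = 3.07 hours.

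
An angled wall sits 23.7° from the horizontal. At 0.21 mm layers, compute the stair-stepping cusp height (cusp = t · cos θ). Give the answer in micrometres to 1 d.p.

192.3 μm

Cusp = layer height × cos(23.7°) = 0.21 × 0.9157 = 0.192297 mm = 192.3 μm.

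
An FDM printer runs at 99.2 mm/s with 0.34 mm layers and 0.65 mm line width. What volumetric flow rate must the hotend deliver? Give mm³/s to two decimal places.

21.92

Bead cross-section = 0.34 × 0.65, so 0.221 mm².
Q = v·A = 99.2 × 0.221 = 21.92 mm³/s.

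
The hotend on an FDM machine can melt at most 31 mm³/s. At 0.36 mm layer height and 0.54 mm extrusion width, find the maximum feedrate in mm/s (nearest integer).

Extrusion cross-section = 0.36 × 0.54, so 0.1944 mm².
Max speed = 31 / 0.1944 = 159.47 ≈ 159 mm/s.

159 mm/s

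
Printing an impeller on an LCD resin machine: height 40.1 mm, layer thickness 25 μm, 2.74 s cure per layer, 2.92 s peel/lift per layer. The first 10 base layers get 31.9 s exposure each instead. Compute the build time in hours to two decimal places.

Number of layers: 40.1 / 0.025 → 1604 (rounded up).
Bottom layers = 10 × (31.9 + 2.92), so 348.2 s.
Remaining layers = 1594 × (2.74 + 2.92) = 9022.04 s.
Sum: 348.2 + 9022.04 = 9370.24 s → 2.60 hours.

2.60 hours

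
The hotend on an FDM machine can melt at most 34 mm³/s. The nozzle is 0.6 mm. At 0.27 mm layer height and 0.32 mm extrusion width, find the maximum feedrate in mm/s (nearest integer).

394 mm/s

Extrusion cross-section: 0.27 × 0.32 → 0.0864 mm².
v_max = Q/A = 34/0.0864 = 393.52 mm/s → 394 mm/s.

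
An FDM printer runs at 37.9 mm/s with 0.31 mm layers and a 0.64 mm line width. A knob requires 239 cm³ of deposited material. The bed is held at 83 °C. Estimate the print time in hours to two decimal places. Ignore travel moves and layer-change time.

8.83 hours

Line area = 0.31 × 0.64 = 0.1984 mm².
Total extruded path = 239000/0.1984 = 1204637.1 mm.
Extrusion time: 1204637.1 / 37.9 → 31784.6 s.
31784.6 s = 8.83 hours.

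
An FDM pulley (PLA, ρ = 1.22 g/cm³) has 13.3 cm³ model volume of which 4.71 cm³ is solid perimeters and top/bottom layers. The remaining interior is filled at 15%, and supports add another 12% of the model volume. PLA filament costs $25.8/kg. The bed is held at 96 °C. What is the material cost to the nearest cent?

Volume inside the shell: 13.3 − 4.71 → 8.59 cm³.
Infill volume: 0.15 × 8.59 → 1.2885 cm³.
Support = 0.12 × 13.3, so 1.596 cm³.
Total extruded: 4.71 + 1.2885 + 1.596 → 7.5945 cm³.
Mass = 7.5945 × 1.22, so 9.26529 g.
At $25.8/kg: 9.26529/1000 × 25.8 = $0.24.

$0.24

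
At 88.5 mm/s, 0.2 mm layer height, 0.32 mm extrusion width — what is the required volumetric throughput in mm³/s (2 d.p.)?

A: 0.2 × 0.32 → 0.064 mm².
Q = v·A = 88.5 × 0.064 = 5.66 mm³/s.

5.66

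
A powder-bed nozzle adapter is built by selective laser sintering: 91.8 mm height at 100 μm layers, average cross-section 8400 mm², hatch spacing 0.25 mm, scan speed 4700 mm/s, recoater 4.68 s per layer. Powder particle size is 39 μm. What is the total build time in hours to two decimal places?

Number of layers: 91.8 / 0.1 → 918 (rounded up).
Scan path per layer = 8400 / 0.25 = 33600 mm.
Scan time per layer: 33600 / 4700 → 7.1489 s.
Time per layer = 7.1489 + 4.68 = 11.8289 s.
918 layers × 11.8289 s/layer = 10858.9302 s, i.e. 3.02 hours.

3.02 hours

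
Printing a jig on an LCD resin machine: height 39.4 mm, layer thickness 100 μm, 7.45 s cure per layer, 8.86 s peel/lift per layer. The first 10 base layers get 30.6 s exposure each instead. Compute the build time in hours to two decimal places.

Number of layers: 39.4 / 0.1 → 394 (rounded up).
Burn-in layers = 10 × (30.6 + 8.86) = 394.6 s.
Remaining layers = 384 × (7.45 + 8.86) = 6263.04 s.
Total = 394.6 + 6263.04 = 6657.64 s = 1.85 hours.

1.85 hours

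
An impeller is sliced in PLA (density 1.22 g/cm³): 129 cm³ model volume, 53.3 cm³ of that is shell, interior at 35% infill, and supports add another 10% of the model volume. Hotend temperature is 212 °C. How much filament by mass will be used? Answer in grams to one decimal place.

113.1 g

Infill region: 129 − 53.3 → 75.7 cm³.
Infill deposited = 0.35 × 75.7, so 26.495 cm³.
Support = 0.10 × 129, so 12.9 cm³.
Deposited volume = 53.3 + 26.495 + 12.9 = 92.695 cm³.
Mass = 92.695 × 1.22 = 113.0879 g.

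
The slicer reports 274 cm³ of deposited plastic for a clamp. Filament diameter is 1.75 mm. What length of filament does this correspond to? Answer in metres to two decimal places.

A = π r² = π × 0.875² = 2.4053 mm².
Length = 274 cm³ / 2.4053 mm² = 274000 / 2.4053 = 113915.1 mm = 113.92 m.

113.92 m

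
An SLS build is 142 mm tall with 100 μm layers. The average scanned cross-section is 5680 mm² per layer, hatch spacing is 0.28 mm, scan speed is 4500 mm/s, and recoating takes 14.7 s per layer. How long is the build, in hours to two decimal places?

Layers = ⌈142/0.1⌉ = 1420.
Scan path per layer: 5680 / 0.28 → 20285.7 mm.
Per-layer scan time: 20285.7 / 4500 → 4.5079 s.
Layer cycle = 4.5079 + 14.7 = 19.2079 s.
Total: 1420 × 19.2079 s = 27275.218 s → 7.58 hours.

7.58 hours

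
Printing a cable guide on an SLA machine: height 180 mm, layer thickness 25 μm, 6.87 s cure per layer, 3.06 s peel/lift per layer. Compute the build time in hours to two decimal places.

Layer count = ceil(180 / 0.025) = 7200.
Each layer takes: 6.87 + 3.06 → 9.93 s.
Build time: 7200 × 9.93 s = 71496 s, i.e. 19.86 hours.

19.86 hours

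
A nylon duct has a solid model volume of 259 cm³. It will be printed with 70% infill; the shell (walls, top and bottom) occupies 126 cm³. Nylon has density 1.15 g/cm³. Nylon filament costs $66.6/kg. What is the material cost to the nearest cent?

Volume inside the shell: 259 − 126 → 133 cm³.
Deposited infill = 0.70 × 133 = 93.1 cm³.
Total printed volume = 126 + 93.1, so 219.1 cm³.
Mass: 219.1 × 1.15 → 251.965 g.
At $66.6/kg: 251.965/1000 × 66.6 = $16.78.

$16.78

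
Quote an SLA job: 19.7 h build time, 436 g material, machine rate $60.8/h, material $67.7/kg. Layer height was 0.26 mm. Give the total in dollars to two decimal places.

$1227.28

Machine-time cost = 60.8 × 19.7 = $1197.76.
Material charge: 67.7 × 436/1000 → $29.5172.
Job cost: 1197.76 + 29.5172 = 1227.2772 ≈ $1227.28.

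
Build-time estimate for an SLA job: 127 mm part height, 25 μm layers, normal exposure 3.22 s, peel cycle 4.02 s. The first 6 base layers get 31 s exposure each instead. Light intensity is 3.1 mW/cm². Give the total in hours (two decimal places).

10.26 hours

Number of layers: 127 / 0.025 → 5080 (rounded up).
Bottom layers = 6 × (31 + 4.02) = 210.12 s.
Normal layers: 5074 × (3.22 + 4.02) → 36735.76 s.
Sum: 210.12 + 36735.76 = 36945.88 s → 10.26 hours.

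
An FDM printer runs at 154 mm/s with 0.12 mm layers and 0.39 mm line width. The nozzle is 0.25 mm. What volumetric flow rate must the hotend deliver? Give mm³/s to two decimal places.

Bead cross-section: 0.12 × 0.39 → 0.0468 mm².
Volumetric flow = 154 × 0.0468 = 7.21 mm³/s.

7.21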